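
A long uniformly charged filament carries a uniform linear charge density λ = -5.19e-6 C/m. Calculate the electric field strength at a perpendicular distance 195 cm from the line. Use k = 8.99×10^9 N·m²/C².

E ≈ 4.79e4 N/C

Choose a coaxial cylinder of radius r = 195 cm (arbitrary length L) as the Gaussian surface.
Q_enc = λL, so λ_enc = -5.19e-6 C/m.
By Gauss's law (flux through the curved wall only), E·2πrL = λ_enc L/ε₀.
E = 2k|λ_enc|/r = 2(8.99×10^9)(5.19×10^-6)/(1.95) = 4.79×10^4 N/C.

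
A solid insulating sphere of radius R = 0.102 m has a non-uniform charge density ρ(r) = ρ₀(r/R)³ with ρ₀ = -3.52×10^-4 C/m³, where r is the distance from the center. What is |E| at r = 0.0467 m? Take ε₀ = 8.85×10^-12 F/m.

Use a concentric Gaussian sphere at r = 0.0467 m (r < R).
Integrate the density: Q_enc = 4π ∫₀^r ρ₀(r'/R)^3 r'² dr' = 4πρ₀ r^6/(6·R³) = -7.206×10^-9 C.
Since E is radial and uniform over the Gaussian sphere, Φ = E·4πr² = Q_enc/ε₀.
E = |Q_enc|/(4πε₀r²) = (7.206×10^-9)/(4π·8.85×10^-12·(0.0467)²) = 2.97×10^4 N/C.

|E| ≈ 2.97e4 V/m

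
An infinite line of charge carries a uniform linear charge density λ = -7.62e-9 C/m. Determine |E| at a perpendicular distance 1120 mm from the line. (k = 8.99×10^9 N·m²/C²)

Take a coaxial cylindrical Gaussian surface of radius r = 1120 mm and length L.
Q_enc = λL, so λ_enc = -7.62×10^-9 C/m.
Applying ∮E·dA = Q_enc/ε₀ with the end caps contributing no flux:
E = 2k|λ_enc|/r = 2(8.99×10^9)(7.62e-9)/(1.12) = 122 N/C.

E = 122 V/m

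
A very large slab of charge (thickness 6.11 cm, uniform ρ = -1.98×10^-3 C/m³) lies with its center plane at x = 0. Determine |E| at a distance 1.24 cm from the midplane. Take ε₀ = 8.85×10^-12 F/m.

2.77×10^6 V/m

By symmetry E is perpendicular to the slab. A Gaussian pillbox from −1.24 cm to +1.24 cm (face area A) lies entirely within the slab.
Q_enc = ρ·(2x)·A and flux = 2EA, so 2EA = 2ρxA/ε₀ ⇒ E = |ρ|x/ε₀.
E = (1.98e-3)(0.0124)/(8.85×10^-12) = 2.77×10^6 N/C.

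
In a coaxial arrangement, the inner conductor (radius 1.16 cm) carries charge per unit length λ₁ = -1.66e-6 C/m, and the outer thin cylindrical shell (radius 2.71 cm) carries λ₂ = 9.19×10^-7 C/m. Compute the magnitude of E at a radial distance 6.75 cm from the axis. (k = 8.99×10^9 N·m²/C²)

E ≈ 1.97×10^5 V/m

Choose a coaxial cylinder of radius r = 6.75 cm (arbitrary length L) as the Gaussian surface (r > 2.71 cm, enclosing both).
λ_enc = λ₁ + λ₂ = (-1.66×10^-6) + (9.19e-7) = -7.41×10^-7 C/m.
Since E is radial and uniform over the curved surface, Φ = E·2πrL = Q_enc/ε₀ = λ_enc L/ε₀.
E = 2k|λ_enc|/r = 2(8.99×10^9)(7.41×10^-7)/(0.0675) = 1.97×10^5 N/C.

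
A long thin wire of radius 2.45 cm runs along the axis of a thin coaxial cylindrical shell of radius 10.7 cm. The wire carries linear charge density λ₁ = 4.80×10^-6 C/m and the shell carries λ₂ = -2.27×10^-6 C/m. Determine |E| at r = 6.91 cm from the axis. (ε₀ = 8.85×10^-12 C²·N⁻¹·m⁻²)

E ≈ 1.25×10^6 V/m

Coaxial Gaussian cylinder, radius r = 6.91 cm, length L (between the conductors, 2.45 cm < r < 10.7 cm).
Only the inner wire is enclosed; the outer shell contributes nothing inside itself. λ_enc = λ₁ = 4.80×10^-6 C/m.
Applying ∮E·dA = Q_enc/ε₀ with the end caps contributing no flux:
E = |λ_enc|/(2πε₀r) = (4.80×10^-6)/(2π·8.85×10^-12·0.0691) = 1.25e6 N/C.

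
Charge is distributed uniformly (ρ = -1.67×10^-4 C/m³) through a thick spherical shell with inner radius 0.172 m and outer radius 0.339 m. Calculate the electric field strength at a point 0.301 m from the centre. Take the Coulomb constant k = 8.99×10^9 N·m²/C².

E = 1.54×10^6 V/m

Take a concentric spherical Gaussian surface of radius r = 0.301 m (within the shell material, 0.172 m < r < 0.339 m).
Only the shell between 0.172 m and r is enclosed: Q_enc = ρ·(4π/3)(r³ − a³) = (-1.67×10^-4)·(4π/3)·((0.301)³ − (0.172)³) = -1.552×10^-5 C.
Gauss's law: E·4πr² = Q_enc/ε₀.
E = k|Q_enc|/r² = (8.99×10^9)(1.552×10^-5)/(0.301)² = 1.54×10^6 N/C.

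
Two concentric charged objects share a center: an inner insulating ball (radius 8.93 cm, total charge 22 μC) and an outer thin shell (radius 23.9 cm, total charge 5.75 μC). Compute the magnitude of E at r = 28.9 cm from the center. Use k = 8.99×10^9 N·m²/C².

E = 2.99×10^6 N/C

Take a concentric spherical Gaussian surface of radius r = 28.9 cm (r > 23.9 cm, enclosing both).
Q_enc = (22 μC) + (5.75 μC) = 2.775×10^-5 C.
Applying ∮E·dA = Q_enc/ε₀ with Φ = E(4πr²):
E = k|Q_enc|/r² = (8.99×10^9)(2.775×10^-5)/(0.289)² = 2.99×10^6 N/C.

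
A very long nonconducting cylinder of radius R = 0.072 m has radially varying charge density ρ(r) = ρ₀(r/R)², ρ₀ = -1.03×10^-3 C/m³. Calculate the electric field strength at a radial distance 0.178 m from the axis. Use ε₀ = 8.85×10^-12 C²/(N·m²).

|E| = 8.47×10^5 N/C

Choose a coaxial cylinder of radius r = 0.178 m (arbitrary length L) as the Gaussian surface (r > R, full charge per length enclosed).
λ_enc = 2π ∫₀^R ρ₀(r'/R)^2 r' dr' = 2πρ₀R²/4 = -8.387e-6 C/m.
Since E is radial and uniform over the curved surface, Φ = E·2πrL = Q_enc/ε₀ = λ_enc L/ε₀.
E = |λ_enc|/(2πε₀r) = (8.387×10^-6)/(2π·8.85×10^-12·0.178) = 8.47×10^5 N/C.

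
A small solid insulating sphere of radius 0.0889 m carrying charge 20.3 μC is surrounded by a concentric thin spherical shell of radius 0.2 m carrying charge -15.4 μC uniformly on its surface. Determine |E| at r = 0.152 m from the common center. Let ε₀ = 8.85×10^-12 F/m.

E = 7.90e6 N/C

Symmetry ⇒ E = E(r) r̂. Gaussian sphere of radius r = 0.152 m (between the bodies, 0.0889 m < r < 0.2 m).
The shell at 0.2 m lies outside the Gaussian surface, so Q_enc = 20.3 μC = 2.03e-5 C.
By Gauss's law, ∮E·dA = E·4πr² = Q_enc/ε₀.
E = |Q_enc|/(4πε₀r²) = (2.03e-5)/(4π·8.85×10^-12·(0.152)²) = 7.90×10^6 N/C.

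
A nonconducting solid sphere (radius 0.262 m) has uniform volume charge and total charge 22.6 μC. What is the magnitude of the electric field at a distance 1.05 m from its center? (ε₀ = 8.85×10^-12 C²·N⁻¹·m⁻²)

Take a concentric spherical Gaussian surface of radius r = 1.05 m (r > R, so the entire charge is enclosed).
Q_enc = 22.6 μC = 2.26×10^-5 C.
By Gauss's law, ∮E·dA = E·4πr² = Q_enc/ε₀.
E = |Q_enc|/(4πε₀r²) = (2.26×10^-5)/(4π·8.85×10^-12·(1.05)²) = 1.84e5 N/C.

E = 1.84×10^5 N/C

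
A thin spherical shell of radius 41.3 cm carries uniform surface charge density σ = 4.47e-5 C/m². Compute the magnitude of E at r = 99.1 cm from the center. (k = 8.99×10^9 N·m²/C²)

Take a concentric spherical Gaussian surface of radius r = 99.1 cm (r > 41.3 cm).
The entire shell is enclosed: Q_enc = σ·4πR² = (4.47e-5)·4π·(0.413)² = 9.581×10^-5 C.
Gauss's law: E·4πr² = Q_enc/ε₀.
E = k|Q_enc|/r² = (8.99×10^9)(9.581×10^-5)/(0.991)² = 8.77e5 N/C.

E ≈ 8.77e5 N/C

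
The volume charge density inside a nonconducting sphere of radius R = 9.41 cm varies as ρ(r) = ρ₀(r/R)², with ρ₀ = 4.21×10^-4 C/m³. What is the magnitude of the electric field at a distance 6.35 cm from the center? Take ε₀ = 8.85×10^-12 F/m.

By spherical symmetry E is radial; choose a Gaussian sphere of radius r = 6.35 cm (r < R).
Integrate the density: Q_enc = 4π ∫₀^r ρ₀(r'/R)^2 r'² dr' = 4πρ₀ r^5/(5·R²) = 1.234×10^-7 C.
Since E is radial and uniform over the Gaussian sphere, Φ = E·4πr² = Q_enc/ε₀.
E = |Q_enc|/(4πε₀r²) = (1.234×10^-7)/(4π·8.85×10^-12·(0.0635)²) = 2.75×10^5 N/C.

2.75e5 N/C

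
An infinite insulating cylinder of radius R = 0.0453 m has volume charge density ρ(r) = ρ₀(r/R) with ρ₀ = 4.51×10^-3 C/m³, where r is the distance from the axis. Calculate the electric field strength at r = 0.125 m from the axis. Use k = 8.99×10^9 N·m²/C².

E ≈ 2.79×10^6 V/m

Choose a coaxial cylinder of radius r = 0.125 m (arbitrary length L) as the Gaussian surface (r > R, full charge per length enclosed).
λ_enc = 2π ∫₀^R ρ₀(r'/R)^1 r' dr' = 2πρ₀R²/3 = 1.938e-5 C/m.
Applying ∮E·dA = Q_enc/ε₀ with the end caps contributing no flux:
E = 2k|λ_enc|/r = 2(8.99×10^9)(1.938e-5)/(0.125) = 2.79e6 N/C.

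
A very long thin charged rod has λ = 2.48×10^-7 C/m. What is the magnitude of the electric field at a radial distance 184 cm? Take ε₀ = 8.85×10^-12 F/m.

Take a coaxial cylindrical Gaussian surface of radius r = 184 cm and length L.
Q_enc = λL, so λ_enc = 2.48×10^-7 C/m.
Since E is radial and uniform over the curved surface, Φ = E·2πrL = Q_enc/ε₀ = λ_enc L/ε₀.
E = |λ_enc|/(2πε₀r) = (2.48×10^-7)/(2π·8.85×10^-12·1.84) = 2.42×10^3 N/C.

2.42e3 N/C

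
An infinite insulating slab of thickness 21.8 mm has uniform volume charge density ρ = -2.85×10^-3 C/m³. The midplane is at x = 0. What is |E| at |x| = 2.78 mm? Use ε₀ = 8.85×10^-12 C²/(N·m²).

By symmetry E is perpendicular to the slab. A Gaussian pillbox from −2.78 mm to +2.78 mm (face area A) lies entirely within the slab.
Q_enc = ρ·(2x)·A and flux = 2EA, so 2EA = 2ρxA/ε₀ ⇒ E = |ρ|x/ε₀.
E = (2.85×10^-3)(0.00278)/(8.85×10^-12) = 8.95e5 N/C.

E ≈ 8.95e5 N/C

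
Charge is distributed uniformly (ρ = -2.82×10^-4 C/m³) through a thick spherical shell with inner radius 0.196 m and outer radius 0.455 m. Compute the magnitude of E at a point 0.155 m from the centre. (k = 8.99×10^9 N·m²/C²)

E = 0

By spherical symmetry E is radial; choose a Gaussian sphere of radius r = 0.155 m (r < 0.196 m, inside the empty cavity).
Q_enc = 0 (all charge lies at larger r); Gauss's law gives E = 0.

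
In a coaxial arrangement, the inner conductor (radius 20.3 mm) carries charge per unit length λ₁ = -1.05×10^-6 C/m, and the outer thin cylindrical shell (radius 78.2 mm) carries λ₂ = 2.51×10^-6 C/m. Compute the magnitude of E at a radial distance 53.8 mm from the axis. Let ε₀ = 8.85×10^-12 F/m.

By cylindrical symmetry E is radial; use a coaxial Gaussian cylinder of radius 53.8 mm and length L (between the conductors, 20.3 mm < r < 78.2 mm).
The shell at 78.2 mm lies outside the Gaussian surface, so λ_enc = λ₁ = -1.05×10^-6 C/m.
Applying ∮E·dA = Q_enc/ε₀ with the end caps contributing no flux:
E = |λ_enc|/(2πε₀r) = (1.05×10^-6)/(2π·8.85×10^-12·0.0538) = 3.51×10^5 N/C.

|E| = 3.51e5 V/m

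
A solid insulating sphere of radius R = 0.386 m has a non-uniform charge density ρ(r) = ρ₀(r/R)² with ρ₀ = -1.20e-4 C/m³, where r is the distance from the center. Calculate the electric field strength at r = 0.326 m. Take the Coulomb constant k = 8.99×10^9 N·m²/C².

Use a concentric Gaussian sphere at r = 0.326 m (r < R).
Q_enc = ∫₀^r ρ(r')·4πr'² dr' = (4πρ₀/R²) ∫₀^r r'^4 dr' = 4πρ₀ r^5/(5·R²) = -7.453×10^-6 C.
Gauss's law: E·4πr² = Q_enc/ε₀.
E = k|Q_enc|/r² = (8.99×10^9)(7.453×10^-6)/(0.326)² = 6.30×10^5 N/C.

6.30e5 N/C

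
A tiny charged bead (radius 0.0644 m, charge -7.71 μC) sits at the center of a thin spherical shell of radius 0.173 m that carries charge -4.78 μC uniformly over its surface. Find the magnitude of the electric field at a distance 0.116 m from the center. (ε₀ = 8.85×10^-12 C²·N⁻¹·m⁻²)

5.15e6 N/C

Use a concentric Gaussian sphere at r = 0.116 m (between the bodies, 0.0644 m < r < 0.173 m).
Only the inner charge is enclosed; the outer shell contributes nothing inside itself. Q_enc = -7.71 μC = -7.71×10^-6 C.
Gauss's law: E·4πr² = Q_enc/ε₀.
E = |Q_enc|/(4πε₀r²) = (7.71×10^-6)/(4π·8.85×10^-12·(0.116)²) = 5.15×10^6 N/C.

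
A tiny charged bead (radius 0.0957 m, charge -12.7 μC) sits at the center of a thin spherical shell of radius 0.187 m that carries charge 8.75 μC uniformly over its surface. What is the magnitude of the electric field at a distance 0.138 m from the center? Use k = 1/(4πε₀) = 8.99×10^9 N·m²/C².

Symmetry ⇒ E = E(r) r̂. Gaussian sphere of radius r = 0.138 m (between the bodies, 0.0957 m < r < 0.187 m).
The shell at 0.187 m lies outside the Gaussian surface, so Q_enc = -12.7 μC = -1.27e-5 C.
Applying ∮E·dA = Q_enc/ε₀ with Φ = E(4πr²):
E = k|Q_enc|/r² = (8.99×10^9)(1.27×10^-5)/(0.138)² = 6.00e6 N/C.

|E| ≈ 6.00×10^6 V/m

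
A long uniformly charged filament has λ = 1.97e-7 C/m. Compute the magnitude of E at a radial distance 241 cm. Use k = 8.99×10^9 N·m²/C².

Coaxial Gaussian cylinder, radius r = 241 cm, length L.
Q_enc = λL, so λ_enc = 1.97×10^-7 C/m.
Applying ∮E·dA = Q_enc/ε₀ with the end caps contributing no flux:
E = 2k|λ_enc|/r = 2(8.99×10^9)(1.97e-7)/(2.41) = 1.47e3 N/C.

|E| ≈ 1.47×10^3 N/C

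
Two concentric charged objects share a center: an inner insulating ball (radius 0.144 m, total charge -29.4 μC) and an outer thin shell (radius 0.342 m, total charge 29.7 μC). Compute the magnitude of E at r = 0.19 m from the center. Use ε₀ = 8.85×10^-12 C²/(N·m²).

|E| ≈ 7.32×10^6 N/C

Use a concentric Gaussian sphere at r = 0.19 m (between the bodies, 0.144 m < r < 0.342 m).
Only the inner charge is enclosed; the outer shell contributes nothing inside itself. Q_enc = -29.4 μC = -2.94×10^-5 C.
By Gauss's law, ∮E·dA = E·4πr² = Q_enc/ε₀.
E = |Q_enc|/(4πε₀r²) = (2.94e-5)/(4π·8.85×10^-12·(0.19)²) = 7.32×10^6 N/C.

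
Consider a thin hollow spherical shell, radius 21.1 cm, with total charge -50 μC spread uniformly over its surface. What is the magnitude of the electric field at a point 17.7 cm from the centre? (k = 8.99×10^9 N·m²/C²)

E = 0 (no enclosed charge)

Use a concentric Gaussian sphere at r = 17.7 cm (inside the shell, r < 21.1 cm).
All the charge is outside the Gaussian surface: Q_enc = 0, hence E = 0 everywhere inside the shell.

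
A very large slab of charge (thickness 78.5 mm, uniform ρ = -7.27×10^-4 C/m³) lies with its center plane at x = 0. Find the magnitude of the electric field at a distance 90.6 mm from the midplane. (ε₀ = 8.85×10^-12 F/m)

E ≈ 3.22×10^6 N/C

The point |x| = 90.6 mm lies outside the slab (half-thickness 0.03925 m). A symmetric pillbox spanning the full slab encloses Q_enc = ρ·d·A.
Flux = 2EA ⇒ E = |ρ|d/(2ε₀), independent of distance outside.
E = (7.27×10^-4)(0.0785)/(2·8.85×10^-12) = 3.22×10^6 N/C.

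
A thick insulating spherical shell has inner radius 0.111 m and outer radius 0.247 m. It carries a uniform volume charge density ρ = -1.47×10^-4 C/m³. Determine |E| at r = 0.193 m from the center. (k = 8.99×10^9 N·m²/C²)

E ≈ 8.65e5 N/C

Symmetry ⇒ E = E(r) r̂. Gaussian sphere of radius r = 0.193 m (within the shell material, 0.111 m < r < 0.247 m).
Only the shell between 0.111 m and r is enclosed: Q_enc = ρ·(4π/3)(r³ − a³) = (-1.47×10^-4)·(4π/3)·((0.193)³ − (0.111)³) = -3.585×10^-6 C.
Since E is radial and uniform over the Gaussian sphere, Φ = E·4πr² = Q_enc/ε₀.
E = k|Q_enc|/r² = (8.99×10^9)(3.585e-6)/(0.193)² = 8.65×10^5 N/C.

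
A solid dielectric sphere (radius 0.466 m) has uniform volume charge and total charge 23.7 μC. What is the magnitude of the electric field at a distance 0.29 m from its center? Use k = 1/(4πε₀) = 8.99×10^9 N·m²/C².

|E| = 6.11×10^5 V/m

Take a concentric spherical Gaussian surface of radius r = 0.29 m (r < R).
For a uniform sphere the enclosed fraction is (r/R)³, so Q_enc = (23.7 μC)(0.29/0.466)³ = 5.712×10^-6 C.
Gauss's law: E·4πr² = Q_enc/ε₀.
E = k|Q_enc|/r² = (8.99×10^9)(5.712e-6)/(0.29)² = 6.11e5 N/C.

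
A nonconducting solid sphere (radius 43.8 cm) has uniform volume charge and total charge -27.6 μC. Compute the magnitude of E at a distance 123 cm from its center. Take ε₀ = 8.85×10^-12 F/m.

|E| ≈ 1.64×10^5 N/C

Symmetry ⇒ E = E(r) r̂. Gaussian sphere of radius r = 123 cm (r > R, so the entire charge is enclosed).
Q_enc = -27.6 μC = -2.76×10^-5 C.
Gauss's law: E·4πr² = Q_enc/ε₀.
E = |Q_enc|/(4πε₀r²) = (2.76×10^-5)/(4π·8.85×10^-12·(1.23)²) = 1.64×10^5 N/C.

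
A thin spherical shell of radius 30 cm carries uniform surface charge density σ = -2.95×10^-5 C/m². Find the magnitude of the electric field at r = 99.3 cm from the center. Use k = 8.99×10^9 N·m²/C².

3.04e5 V/m

Take a concentric spherical Gaussian surface of radius r = 99.3 cm (r > 30 cm).
The entire shell is enclosed: Q_enc = σ·4πR² = (-2.95e-5)·4π·(0.3)² = -3.336e-5 C.
Applying ∮E·dA = Q_enc/ε₀ with Φ = E(4πr²):
E = k|Q_enc|/r² = (8.99×10^9)(3.336×10^-5)/(0.993)² = 3.04e5 N/C.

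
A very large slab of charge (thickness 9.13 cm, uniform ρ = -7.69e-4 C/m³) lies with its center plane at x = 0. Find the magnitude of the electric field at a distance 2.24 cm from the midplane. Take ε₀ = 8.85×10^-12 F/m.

|E| ≈ 1.95×10^6 N/C

By symmetry E is perpendicular to the slab. A Gaussian pillbox from −2.24 cm to +2.24 cm (face area A) lies entirely within the slab.
Q_enc = ρ·(2x)·A and flux = 2EA, so 2EA = 2ρxA/ε₀ ⇒ E = |ρ|x/ε₀.
E = (7.69×10^-4)(0.0224)/(8.85×10^-12) = 1.95e6 N/C.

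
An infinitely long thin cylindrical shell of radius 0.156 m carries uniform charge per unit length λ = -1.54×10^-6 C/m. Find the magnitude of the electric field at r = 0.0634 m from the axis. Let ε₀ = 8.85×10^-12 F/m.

Take a coaxial cylindrical Gaussian surface of radius r = 0.0634 m and length L (r < 0.156 m, inside the shell).
All the surface charge lies outside this cylinder: Q_enc = 0, hence E = 0.

E = 0 (no enclosed charge)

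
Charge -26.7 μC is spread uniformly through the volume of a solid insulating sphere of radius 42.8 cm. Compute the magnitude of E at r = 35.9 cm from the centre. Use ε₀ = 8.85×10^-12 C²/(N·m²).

|E| ≈ 1.10×10^6 N/C

Symmetry ⇒ E = E(r) r̂. Gaussian sphere of radius r = 35.9 cm (r < R).
Only the charge within r is enclosed: Q_enc = Q·(r/R)³ = (-26.7 μC)·(35.9 cm/42.8 cm)³ = -1.576×10^-5 C.
Gauss's law: E·4πr² = Q_enc/ε₀.
E = |Q_enc|/(4πε₀r²) = (1.576e-5)/(4π·8.85×10^-12·(0.359)²) = 1.10×10^6 N/C.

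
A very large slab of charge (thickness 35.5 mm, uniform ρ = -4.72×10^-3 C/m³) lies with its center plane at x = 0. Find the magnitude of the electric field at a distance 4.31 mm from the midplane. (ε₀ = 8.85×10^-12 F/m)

By symmetry E is perpendicular to the slab. A Gaussian pillbox from −4.31 mm to +4.31 mm (face area A) lies entirely within the slab.
Q_enc = ρ·(2x)·A and flux = 2EA, so 2EA = 2ρxA/ε₀ ⇒ E = |ρ|x/ε₀.
E = (4.72×10^-3)(0.00431)/(8.85×10^-12) = 2.30×10^6 N/C.

|E| = 2.30e6 N/C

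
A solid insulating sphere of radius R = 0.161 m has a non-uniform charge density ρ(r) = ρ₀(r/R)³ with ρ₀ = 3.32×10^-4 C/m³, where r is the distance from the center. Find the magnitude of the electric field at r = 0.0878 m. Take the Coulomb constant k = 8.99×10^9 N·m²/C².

Symmetry ⇒ E = E(r) r̂. Gaussian sphere of radius r = 0.0878 m (r < R).
Integrate the density: Q_enc = 4π ∫₀^r ρ₀(r'/R)^3 r'² dr' = 4πρ₀ r^6/(6·R³) = 7.633×10^-8 C.
Gauss's law: E·4πr² = Q_enc/ε₀.
E = k|Q_enc|/r² = (8.99×10^9)(7.633×10^-8)/(0.0878)² = 8.90e4 N/C.

|E| = 8.90×10^4 N/C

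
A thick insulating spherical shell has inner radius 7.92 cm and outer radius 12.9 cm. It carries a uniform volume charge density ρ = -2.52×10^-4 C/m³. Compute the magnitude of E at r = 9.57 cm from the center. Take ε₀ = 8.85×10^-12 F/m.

By spherical symmetry E is radial; choose a Gaussian sphere of radius r = 9.57 cm (within the shell material, 7.92 cm < r < 12.9 cm).
Enclosed charge is the volume from a to r: Q_enc = (4π/3)ρ(r³ − a³) = -4.008e-7 C.
Since E is radial and uniform over the Gaussian sphere, Φ = E·4πr² = Q_enc/ε₀.
E = |Q_enc|/(4πε₀r²) = (4.008×10^-7)/(4π·8.85×10^-12·(0.0957)²) = 3.93×10^5 N/C.

3.93e5 N/C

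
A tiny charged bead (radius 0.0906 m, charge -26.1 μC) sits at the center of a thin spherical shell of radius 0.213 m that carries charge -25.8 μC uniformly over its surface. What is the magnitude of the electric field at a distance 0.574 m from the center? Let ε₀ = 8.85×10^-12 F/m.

E ≈ 1.42×10^6 V/m

Take a concentric spherical Gaussian surface of radius r = 0.574 m (r > 0.213 m, enclosing both).
Q_enc = (-26.1 μC) + (-25.8 μC) = -5.19e-5 C.
Since E is radial and uniform over the Gaussian sphere, Φ = E·4πr² = Q_enc/ε₀.
E = |Q_enc|/(4πε₀r²) = (5.19×10^-5)/(4π·8.85×10^-12·(0.574)²) = 1.42×10^6 N/C.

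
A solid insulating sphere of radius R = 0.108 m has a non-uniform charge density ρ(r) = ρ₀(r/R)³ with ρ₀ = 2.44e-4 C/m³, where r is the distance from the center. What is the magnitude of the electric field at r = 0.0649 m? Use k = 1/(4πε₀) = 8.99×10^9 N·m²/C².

Take a concentric spherical Gaussian surface of radius r = 0.0649 m (r < R).
Q_enc = ∫₀^r ρ(r')·4πr'² dr' = (4πρ₀/R³) ∫₀^r r'^5 dr' = 4πρ₀ r^6/(6·R³) = 3.031×10^-8 C.
Gauss's law: E·4πr² = Q_enc/ε₀.
E = k|Q_enc|/r² = (8.99×10^9)(3.031×10^-8)/(0.0649)² = 6.47e4 N/C.

E ≈ 6.47e4 N/C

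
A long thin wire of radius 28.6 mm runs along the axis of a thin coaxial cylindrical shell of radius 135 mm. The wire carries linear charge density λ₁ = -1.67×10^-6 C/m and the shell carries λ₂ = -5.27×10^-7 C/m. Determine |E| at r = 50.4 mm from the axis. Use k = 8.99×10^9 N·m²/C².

Take a coaxial cylindrical Gaussian surface of radius r = 50.4 mm and length L (between the conductors, 28.6 mm < r < 135 mm).
The shell at 135 mm lies outside the Gaussian surface, so λ_enc = λ₁ = -1.67e-6 C/m.
Gauss's law: E·2πrL = λ_enc L/ε₀.
E = 2k|λ_enc|/r = 2(8.99×10^9)(1.67×10^-6)/(0.0504) = 5.96×10^5 N/C.

5.96×10^5 V/m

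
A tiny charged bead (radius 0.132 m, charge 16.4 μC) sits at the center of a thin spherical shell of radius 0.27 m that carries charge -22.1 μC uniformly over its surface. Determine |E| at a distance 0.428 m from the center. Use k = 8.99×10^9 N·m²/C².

|E| ≈ 2.80×10^5 V/m

By spherical symmetry E is radial; choose a Gaussian sphere of radius r = 0.428 m (r > 0.27 m, enclosing both).
Q_enc = (16.4 μC) + (-22.1 μC) = -5.70×10^-6 C.
By Gauss's law, ∮E·dA = E·4πr² = Q_enc/ε₀.
E = k|Q_enc|/r² = (8.99×10^9)(5.70×10^-6)/(0.428)² = 2.80×10^5 N/C.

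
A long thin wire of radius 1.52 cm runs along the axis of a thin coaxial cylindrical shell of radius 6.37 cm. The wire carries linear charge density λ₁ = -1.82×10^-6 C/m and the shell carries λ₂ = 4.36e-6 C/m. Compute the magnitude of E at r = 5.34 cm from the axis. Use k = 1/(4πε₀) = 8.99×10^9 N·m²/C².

Choose a coaxial cylinder of radius r = 5.34 cm (arbitrary length L) as the Gaussian surface (between the conductors, 1.52 cm < r < 6.37 cm).
The shell at 6.37 cm lies outside the Gaussian surface, so λ_enc = λ₁ = -1.82×10^-6 C/m.
Since E is radial and uniform over the curved surface, Φ = E·2πrL = Q_enc/ε₀ = λ_enc L/ε₀.
E = 2k|λ_enc|/r = 2(8.99×10^9)(1.82×10^-6)/(0.0534) = 6.13×10^5 N/C.

E = 6.13e5 N/C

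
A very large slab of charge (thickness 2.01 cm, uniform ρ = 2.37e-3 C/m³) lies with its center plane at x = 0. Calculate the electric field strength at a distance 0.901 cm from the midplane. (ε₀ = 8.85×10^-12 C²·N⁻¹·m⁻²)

By symmetry E is perpendicular to the slab. A Gaussian pillbox from −0.901 cm to +0.901 cm (face area A) lies entirely within the slab.
Q_enc = ρ·(2x)·A and flux = 2EA, so 2EA = 2ρxA/ε₀ ⇒ E = |ρ|x/ε₀.
E = (2.37×10^-3)(0.00901)/(8.85×10^-12) = 2.41×10^6 N/C.

E = 2.41×10^6 V/m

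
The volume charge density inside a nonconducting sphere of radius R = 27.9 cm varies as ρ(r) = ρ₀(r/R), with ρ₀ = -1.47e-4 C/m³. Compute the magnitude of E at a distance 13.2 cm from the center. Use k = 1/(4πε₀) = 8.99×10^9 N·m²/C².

Take a concentric spherical Gaussian surface of radius r = 13.2 cm (r < R).
Integrate the density: Q_enc = 4π ∫₀^r ρ₀(r'/R)^1 r'² dr' = 4πρ₀ r^4/(4·R) = -5.025×10^-7 C.
Since E is radial and uniform over the Gaussian sphere, Φ = E·4πr² = Q_enc/ε₀.
E = k|Q_enc|/r² = (8.99×10^9)(5.025e-7)/(0.132)² = 2.59×10^5 N/C.

|E| ≈ 2.59e5 N/C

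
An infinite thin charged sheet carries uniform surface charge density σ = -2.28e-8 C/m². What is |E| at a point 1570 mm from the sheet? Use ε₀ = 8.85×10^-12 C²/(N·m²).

Choose a cylindrical pillbox piercing the sheet, end faces (area A) parallel to it.
Flux Φ = 2EA and Q_enc = σA, so 2EA = σA/ε₀ ⇒ E = |σ|/(2ε₀), independent of distance.
E = |σ|/(2ε₀) = (2.28×10^-8)/(2·8.85×10^-12) = 1.29e3 N/C.

|E| = 1.29e3 V/m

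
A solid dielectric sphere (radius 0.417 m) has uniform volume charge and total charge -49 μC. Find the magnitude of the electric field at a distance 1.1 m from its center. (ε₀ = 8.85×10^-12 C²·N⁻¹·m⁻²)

|E| ≈ 3.64e5 N/C

Take a concentric spherical Gaussian surface of radius r = 1.1 m (r > R, so the entire charge is enclosed).
Q_enc = -49 μC = -4.90×10^-5 C.
By Gauss's law, ∮E·dA = E·4πr² = Q_enc/ε₀.
E = |Q_enc|/(4πε₀r²) = (4.90×10^-5)/(4π·8.85×10^-12·(1.1)²) = 3.64×10^5 N/C.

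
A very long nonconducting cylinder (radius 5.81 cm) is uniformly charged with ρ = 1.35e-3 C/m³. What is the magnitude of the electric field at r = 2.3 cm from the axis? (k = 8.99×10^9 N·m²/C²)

Coaxial Gaussian cylinder, radius r = 2.3 cm, length L (r < R).
Charge inside radius r per length L is ρ·πr²·L, so λ_enc = ρπr² = 2.244e-6 C/m.
By Gauss's law (flux through the curved wall only), E·2πrL = λ_enc L/ε₀.
E = 2k|λ_enc|/r = 2(8.99×10^9)(2.244e-6)/(0.023) = 1.75×10^6 N/C.

E ≈ 1.75×10^6 V/m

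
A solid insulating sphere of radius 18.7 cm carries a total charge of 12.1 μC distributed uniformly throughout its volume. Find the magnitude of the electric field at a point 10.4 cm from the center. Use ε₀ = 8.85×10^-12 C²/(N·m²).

E ≈ 1.73e6 N/C

Take a concentric spherical Gaussian surface of radius r = 10.4 cm (r < R).
For a uniform sphere the enclosed fraction is (r/R)³, so Q_enc = (12.1 μC)(0.104/0.187)³ = 2.081×10^-6 C.
By Gauss's law, ∮E·dA = E·4πr² = Q_enc/ε₀.
E = |Q_enc|/(4πε₀r²) = (2.081×10^-6)/(4π·8.85×10^-12·(0.104)²) = 1.73e6 N/C.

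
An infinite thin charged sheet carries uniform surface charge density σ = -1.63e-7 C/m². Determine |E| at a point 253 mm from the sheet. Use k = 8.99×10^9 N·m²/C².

The symmetry is planar: E is normal to the sheet and the same magnitude on both sides. Take a pillbox straddling the sheet with end-cap area A.
Flux Φ = 2EA and Q_enc = σA, so 2EA = σA/ε₀ ⇒ E = |σ|/(2ε₀), independent of distance.
E = 2πk|σ| = 2π(8.99×10^9)(1.63×10^-7) = 9.21×10^3 N/C.

E = 9.21×10^3 V/m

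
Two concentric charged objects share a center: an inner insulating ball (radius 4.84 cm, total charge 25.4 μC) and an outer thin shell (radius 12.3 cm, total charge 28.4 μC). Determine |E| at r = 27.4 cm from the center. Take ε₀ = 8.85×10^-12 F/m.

Use a concentric Gaussian sphere at r = 27.4 cm (r > 12.3 cm, enclosing both).
Q_enc = (25.4 μC) + (28.4 μC) = 5.38e-5 C.
Gauss's law: E·4πr² = Q_enc/ε₀.
E = |Q_enc|/(4πε₀r²) = (5.38e-5)/(4π·8.85×10^-12·(0.274)²) = 6.44×10^6 N/C.

6.44×10^6 V/m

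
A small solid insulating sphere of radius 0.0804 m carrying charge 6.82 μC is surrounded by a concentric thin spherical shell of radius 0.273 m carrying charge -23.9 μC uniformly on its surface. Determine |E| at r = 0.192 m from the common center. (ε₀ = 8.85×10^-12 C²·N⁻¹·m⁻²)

Take a concentric spherical Gaussian surface of radius r = 0.192 m (between the bodies, 0.0804 m < r < 0.273 m).
Only the inner charge is enclosed; the outer shell contributes nothing inside itself. Q_enc = 6.82 μC = 6.82×10^-6 C.
Since E is radial and uniform over the Gaussian sphere, Φ = E·4πr² = Q_enc/ε₀.
E = |Q_enc|/(4πε₀r²) = (6.82e-6)/(4π·8.85×10^-12·(0.192)²) = 1.66×10^6 N/C.

E = 1.66e6 N/C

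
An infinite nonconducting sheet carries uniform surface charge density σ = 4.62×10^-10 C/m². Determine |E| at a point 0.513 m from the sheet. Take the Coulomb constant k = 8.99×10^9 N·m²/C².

Choose a cylindrical pillbox piercing the sheet, end faces (area A) parallel to it.
Flux Φ = 2EA and Q_enc = σA, so 2EA = σA/ε₀ ⇒ E = |σ|/(2ε₀), independent of distance.
E = 2πk|σ| = 2π(8.99×10^9)(4.62e-10) = 26.1 N/C.

|E| = 26.1 N/C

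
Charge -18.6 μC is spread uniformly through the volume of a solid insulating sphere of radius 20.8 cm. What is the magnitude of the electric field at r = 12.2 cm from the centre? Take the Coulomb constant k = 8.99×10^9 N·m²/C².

Use a concentric Gaussian sphere at r = 12.2 cm (r < R).
For a uniform sphere the enclosed fraction is (r/R)³, so Q_enc = (-18.6 μC)(0.122/0.208)³ = -3.753×10^-6 C.
Applying ∮E·dA = Q_enc/ε₀ with Φ = E(4πr²):
E = k|Q_enc|/r² = (8.99×10^9)(3.753×10^-6)/(0.122)² = 2.27e6 N/C.

E ≈ 2.27×10^6 N/C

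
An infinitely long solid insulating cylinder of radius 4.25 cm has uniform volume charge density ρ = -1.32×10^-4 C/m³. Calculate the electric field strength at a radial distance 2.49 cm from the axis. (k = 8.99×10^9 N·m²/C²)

Take a coaxial cylindrical Gaussian surface of radius r = 2.49 cm and length L (r < R).
Enclosed charge per unit length: λ_enc = ρ·πr² = (-1.32×10^-4)π(0.0249)² = -2.571×10^-7 C/m.
By Gauss's law (flux through the curved wall only), E·2πrL = λ_enc L/ε₀.
E = 2k|λ_enc|/r = 2(8.99×10^9)(2.571e-7)/(0.0249) = 1.86×10^5 N/C.

E ≈ 1.86×10^5 N/C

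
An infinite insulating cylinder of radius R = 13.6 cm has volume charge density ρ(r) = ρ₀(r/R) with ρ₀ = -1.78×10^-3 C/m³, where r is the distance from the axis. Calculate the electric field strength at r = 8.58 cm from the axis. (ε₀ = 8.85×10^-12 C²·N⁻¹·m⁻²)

By cylindrical symmetry E is radial; use a coaxial Gaussian cylinder of radius 8.58 cm and length L (r < R).
λ_enc = ∫₀^r ρ(r')·2πr' dr' = (2πρ₀/R)·r^3/3 = -1.731×10^-5 C/m.
Since E is radial and uniform over the curved surface, Φ = E·2πrL = Q_enc/ε₀ = λ_enc L/ε₀.
E = |λ_enc|/(2πε₀r) = (1.731×10^-5)/(2π·8.85×10^-12·0.0858) = 3.63×10^6 N/C.

|E| = 3.63×10^6 N/C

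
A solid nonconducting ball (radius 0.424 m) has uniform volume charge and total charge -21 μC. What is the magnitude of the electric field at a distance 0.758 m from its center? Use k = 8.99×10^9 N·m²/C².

Use a concentric Gaussian sphere at r = 0.758 m (r > R, so the entire charge is enclosed).
Q_enc = -21 μC = -2.10×10^-5 C.
Since E is radial and uniform over the Gaussian sphere, Φ = E·4πr² = Q_enc/ε₀.
E = k|Q_enc|/r² = (8.99×10^9)(2.10×10^-5)/(0.758)² = 3.29×10^5 N/C.

|E| = 3.29×10^5 V/m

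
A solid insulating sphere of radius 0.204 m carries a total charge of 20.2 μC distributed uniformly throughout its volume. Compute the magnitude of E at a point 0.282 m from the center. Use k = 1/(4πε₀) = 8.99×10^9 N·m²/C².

|E| ≈ 2.28e6 N/C

Use a concentric Gaussian sphere at r = 0.282 m (r > R, so the entire charge is enclosed).
Q_enc = 20.2 μC = 2.02×10^-5 C.
Gauss's law: E·4πr² = Q_enc/ε₀.
E = k|Q_enc|/r² = (8.99×10^9)(2.02e-5)/(0.282)² = 2.28×10^6 N/C.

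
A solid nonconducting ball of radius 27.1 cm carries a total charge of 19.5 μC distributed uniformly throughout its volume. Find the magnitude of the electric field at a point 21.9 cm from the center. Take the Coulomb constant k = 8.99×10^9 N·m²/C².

By spherical symmetry E is radial; choose a Gaussian sphere of radius r = 21.9 cm (r < R).
For a uniform sphere the enclosed fraction is (r/R)³, so Q_enc = (19.5 μC)(0.219/0.271)³ = 1.029×10^-5 C.
Since E is radial and uniform over the Gaussian sphere, Φ = E·4πr² = Q_enc/ε₀.
E = k|Q_enc|/r² = (8.99×10^9)(1.029×10^-5)/(0.219)² = 1.93×10^6 N/C.

1.93×10^6 N/C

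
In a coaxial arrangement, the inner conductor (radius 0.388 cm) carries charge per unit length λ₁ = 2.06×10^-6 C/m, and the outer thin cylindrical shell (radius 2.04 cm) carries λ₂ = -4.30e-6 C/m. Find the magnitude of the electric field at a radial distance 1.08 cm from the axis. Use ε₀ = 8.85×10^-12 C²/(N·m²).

Choose a coaxial cylinder of radius r = 1.08 cm (arbitrary length L) as the Gaussian surface (between the conductors, 0.388 cm < r < 2.04 cm).
Only the inner wire is enclosed; the outer shell contributes nothing inside itself. λ_enc = λ₁ = 2.06×10^-6 C/m.
Gauss's law: E·2πrL = λ_enc L/ε₀.
E = |λ_enc|/(2πε₀r) = (2.06e-6)/(2π·8.85×10^-12·0.0108) = 3.43e6 N/C.

E = 3.43×10^6 N/C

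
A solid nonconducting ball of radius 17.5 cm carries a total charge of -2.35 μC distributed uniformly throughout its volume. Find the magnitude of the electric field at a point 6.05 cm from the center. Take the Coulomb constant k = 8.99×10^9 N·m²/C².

By spherical symmetry E is radial; choose a Gaussian sphere of radius r = 6.05 cm (r < R).
Only the charge within r is enclosed: Q_enc = Q·(r/R)³ = (-2.35 μC)·(6.05 cm/17.5 cm)³ = -9.71×10^-8 C.
Since E is radial and uniform over the Gaussian sphere, Φ = E·4πr² = Q_enc/ε₀.
E = k|Q_enc|/r² = (8.99×10^9)(9.71e-8)/(0.0605)² = 2.38×10^5 N/C.

2.38×10^5 N/C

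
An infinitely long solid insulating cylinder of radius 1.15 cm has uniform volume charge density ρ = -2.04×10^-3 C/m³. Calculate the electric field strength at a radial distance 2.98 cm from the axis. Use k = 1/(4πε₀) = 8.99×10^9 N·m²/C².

Take a coaxial cylindrical Gaussian surface of radius r = 2.98 cm and length L (r > 1.15 cm, full cross-section enclosed).
λ_enc = ρ·πR² = (-2.04×10^-3)π(0.0115)² = -8.476×10^-7 C/m.
Gauss's law: E·2πrL = λ_enc L/ε₀.
E = 2k|λ_enc|/r = 2(8.99×10^9)(8.476e-7)/(0.0298) = 5.11×10^5 N/C.

E ≈ 5.11e5 V/m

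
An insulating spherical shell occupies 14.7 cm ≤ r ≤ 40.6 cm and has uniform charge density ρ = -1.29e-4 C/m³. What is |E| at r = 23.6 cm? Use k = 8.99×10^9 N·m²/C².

8.69×10^5 N/C

Take a concentric spherical Gaussian surface of radius r = 23.6 cm (within the shell material, 14.7 cm < r < 40.6 cm).
Only the shell between 14.7 cm and r is enclosed: Q_enc = ρ·(4π/3)(r³ − a³) = (-1.29×10^-4)·(4π/3)·((0.236)³ − (0.147)³) = -5.386×10^-6 C.
Gauss's law: E·4πr² = Q_enc/ε₀.
E = k|Q_enc|/r² = (8.99×10^9)(5.386×10^-6)/(0.236)² = 8.69e5 N/C.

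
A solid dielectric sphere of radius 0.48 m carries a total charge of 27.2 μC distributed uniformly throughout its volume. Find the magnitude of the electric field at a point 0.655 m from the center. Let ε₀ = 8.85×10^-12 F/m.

Symmetry ⇒ E = E(r) r̂. Gaussian sphere of radius r = 0.655 m (r > R, so the entire charge is enclosed).
Q_enc = 27.2 μC = 2.72×10^-5 C.
Applying ∮E·dA = Q_enc/ε₀ with Φ = E(4πr²):
E = |Q_enc|/(4πε₀r²) = (2.72×10^-5)/(4π·8.85×10^-12·(0.655)²) = 5.70×10^5 N/C.

E ≈ 5.70e5 N/C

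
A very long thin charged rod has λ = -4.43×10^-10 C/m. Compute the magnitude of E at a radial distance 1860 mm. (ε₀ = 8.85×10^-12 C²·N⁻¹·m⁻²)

Coaxial Gaussian cylinder, radius r = 1860 mm, length L.
Q_enc = λL, so λ_enc = -4.43×10^-10 C/m.
Since E is radial and uniform over the curved surface, Φ = E·2πrL = Q_enc/ε₀ = λ_enc L/ε₀.
E = |λ_enc|/(2πε₀r) = (4.43×10^-10)/(2π·8.85×10^-12·1.86) = 4.28 N/C.

4.28 N/C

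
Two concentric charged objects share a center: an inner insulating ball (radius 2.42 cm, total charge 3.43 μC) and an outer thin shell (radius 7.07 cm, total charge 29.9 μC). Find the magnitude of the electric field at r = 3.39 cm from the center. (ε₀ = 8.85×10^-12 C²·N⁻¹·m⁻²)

E ≈ 2.68×10^7 V/m

By spherical symmetry E is radial; choose a Gaussian sphere of radius r = 3.39 cm (between the bodies, 2.42 cm < r < 7.07 cm).
The shell at 7.07 cm lies outside the Gaussian surface, so Q_enc = 3.43 μC = 3.43×10^-6 C.
By Gauss's law, ∮E·dA = E·4πr² = Q_enc/ε₀.
E = |Q_enc|/(4πε₀r²) = (3.43×10^-6)/(4π·8.85×10^-12·(0.0339)²) = 2.68×10^7 N/C.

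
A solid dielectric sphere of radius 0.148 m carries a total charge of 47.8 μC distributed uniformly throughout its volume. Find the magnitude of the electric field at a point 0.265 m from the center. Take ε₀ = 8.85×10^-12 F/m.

|E| ≈ 6.12e6 N/C

Take a concentric spherical Gaussian surface of radius r = 0.265 m (r > R, so the entire charge is enclosed).
Q_enc = 47.8 μC = 4.78×10^-5 C.
By Gauss's law, ∮E·dA = E·4πr² = Q_enc/ε₀.
E = |Q_enc|/(4πε₀r²) = (4.78×10^-5)/(4π·8.85×10^-12·(0.265)²) = 6.12×10^6 N/C.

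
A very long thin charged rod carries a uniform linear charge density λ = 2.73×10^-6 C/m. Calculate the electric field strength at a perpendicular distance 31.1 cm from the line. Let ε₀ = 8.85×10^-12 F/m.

Coaxial Gaussian cylinder, radius r = 31.1 cm, length L.
Q_enc = λL, so λ_enc = 2.73×10^-6 C/m.
Since E is radial and uniform over the curved surface, Φ = E·2πrL = Q_enc/ε₀ = λ_enc L/ε₀.
E = |λ_enc|/(2πε₀r) = (2.73e-6)/(2π·8.85×10^-12·0.311) = 1.58e5 N/C.

E = 1.58×10^5 V/m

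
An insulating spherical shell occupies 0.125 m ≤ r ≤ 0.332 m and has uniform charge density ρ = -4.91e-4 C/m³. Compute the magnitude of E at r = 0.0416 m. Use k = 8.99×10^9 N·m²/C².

E = 0

Use a concentric Gaussian sphere at r = 0.0416 m (r < 0.125 m, inside the empty cavity).
No charge is enclosed, so by Gauss's law E·4πr² = 0 ⇒ E = 0.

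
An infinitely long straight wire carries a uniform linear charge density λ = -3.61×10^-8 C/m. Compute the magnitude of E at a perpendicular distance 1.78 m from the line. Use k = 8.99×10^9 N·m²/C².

By cylindrical symmetry E is radial; use a coaxial Gaussian cylinder of radius 1.78 m and length L.
Q_enc = λL, so λ_enc = -3.61e-8 C/m.
Applying ∮E·dA = Q_enc/ε₀ with the end caps contributing no flux:
E = 2k|λ_enc|/r = 2(8.99×10^9)(3.61×10^-8)/(1.78) = 365 N/C.

E ≈ 365 V/m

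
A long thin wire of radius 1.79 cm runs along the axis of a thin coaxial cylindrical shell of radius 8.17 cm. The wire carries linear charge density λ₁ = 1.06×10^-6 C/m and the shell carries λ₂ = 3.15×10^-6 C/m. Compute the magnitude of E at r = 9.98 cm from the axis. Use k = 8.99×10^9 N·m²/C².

Take a coaxial cylindrical Gaussian surface of radius r = 9.98 cm and length L (r > 8.17 cm, enclosing both).
λ_enc = λ₁ + λ₂ = (1.06×10^-6) + (3.15e-6) = 4.21e-6 C/m.
Since E is radial and uniform over the curved surface, Φ = E·2πrL = Q_enc/ε₀ = λ_enc L/ε₀.
E = 2k|λ_enc|/r = 2(8.99×10^9)(4.21×10^-6)/(0.0998) = 7.58×10^5 N/C.

7.58e5 N/C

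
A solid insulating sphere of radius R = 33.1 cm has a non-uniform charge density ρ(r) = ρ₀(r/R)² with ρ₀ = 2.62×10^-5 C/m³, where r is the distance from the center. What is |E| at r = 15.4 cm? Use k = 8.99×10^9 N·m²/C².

Take a concentric spherical Gaussian surface of radius r = 15.4 cm (r < R).
Integrate the density: Q_enc = 4π ∫₀^r ρ₀(r'/R)^2 r'² dr' = 4πρ₀ r^5/(5·R²) = 5.206×10^-8 C.
Gauss's law: E·4πr² = Q_enc/ε₀.
E = k|Q_enc|/r² = (8.99×10^9)(5.206×10^-8)/(0.154)² = 1.97e4 N/C.

1.97×10^4 N/C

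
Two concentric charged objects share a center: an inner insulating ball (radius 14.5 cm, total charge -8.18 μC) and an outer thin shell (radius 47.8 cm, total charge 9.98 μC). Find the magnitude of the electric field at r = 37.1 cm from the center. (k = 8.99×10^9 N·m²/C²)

5.34×10^5 N/C

Take a concentric spherical Gaussian surface of radius r = 37.1 cm (between the bodies, 14.5 cm < r < 47.8 cm).
The shell at 47.8 cm lies outside the Gaussian surface, so Q_enc = -8.18 μC = -8.18×10^-6 C.
Applying ∮E·dA = Q_enc/ε₀ with Φ = E(4πr²):
E = k|Q_enc|/r² = (8.99×10^9)(8.18×10^-6)/(0.371)² = 5.34×10^5 N/C.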